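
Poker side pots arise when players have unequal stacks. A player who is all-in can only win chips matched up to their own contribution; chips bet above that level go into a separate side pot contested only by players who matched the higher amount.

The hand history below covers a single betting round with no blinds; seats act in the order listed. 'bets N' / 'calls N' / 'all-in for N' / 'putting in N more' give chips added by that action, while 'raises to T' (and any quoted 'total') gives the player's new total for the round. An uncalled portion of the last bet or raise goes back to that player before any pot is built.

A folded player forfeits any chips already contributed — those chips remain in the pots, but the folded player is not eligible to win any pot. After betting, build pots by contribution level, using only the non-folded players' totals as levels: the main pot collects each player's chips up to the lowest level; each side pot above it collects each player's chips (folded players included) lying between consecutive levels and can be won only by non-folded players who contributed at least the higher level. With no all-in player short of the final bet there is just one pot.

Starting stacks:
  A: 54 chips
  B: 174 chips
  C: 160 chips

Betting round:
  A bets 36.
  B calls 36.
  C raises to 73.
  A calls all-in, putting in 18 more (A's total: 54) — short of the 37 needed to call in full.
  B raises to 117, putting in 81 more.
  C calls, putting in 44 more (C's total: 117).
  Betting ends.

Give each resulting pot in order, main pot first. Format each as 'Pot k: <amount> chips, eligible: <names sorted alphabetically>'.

Pot 1: 162 chips, eligible: A, B, C
Pot 2: 126 chips, eligible: B, C

Derivation:
Contributions: A=54, B=117, C=117
Pot levels (distinct totals of non-folded players): 54, 117
Layer 1-54: 54 each from A, B, C = 54*3 = 162 chips; eligible A, B, C
Layer 55-117: 63 each from B, C = 63*2 = 126 chips; eligible B, C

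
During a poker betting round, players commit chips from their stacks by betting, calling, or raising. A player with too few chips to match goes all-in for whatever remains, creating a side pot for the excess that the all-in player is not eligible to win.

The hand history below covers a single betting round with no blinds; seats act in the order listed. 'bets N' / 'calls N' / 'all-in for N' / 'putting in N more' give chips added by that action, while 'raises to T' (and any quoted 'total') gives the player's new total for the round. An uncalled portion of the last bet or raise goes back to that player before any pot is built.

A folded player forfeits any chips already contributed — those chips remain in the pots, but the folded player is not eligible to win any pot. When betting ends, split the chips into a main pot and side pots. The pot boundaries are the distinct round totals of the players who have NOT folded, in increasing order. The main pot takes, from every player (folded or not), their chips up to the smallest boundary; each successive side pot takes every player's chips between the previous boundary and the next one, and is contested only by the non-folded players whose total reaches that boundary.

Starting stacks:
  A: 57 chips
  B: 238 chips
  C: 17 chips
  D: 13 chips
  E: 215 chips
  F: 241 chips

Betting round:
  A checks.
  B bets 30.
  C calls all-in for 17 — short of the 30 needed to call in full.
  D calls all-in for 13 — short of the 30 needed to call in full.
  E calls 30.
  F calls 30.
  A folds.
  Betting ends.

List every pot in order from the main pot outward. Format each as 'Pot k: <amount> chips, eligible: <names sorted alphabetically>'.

Pot 1: 65 chips, eligible: B, C, D, E, F
Pot 2: 16 chips, eligible: B, C, E, F
Pot 3: 39 chips, eligible: B, E, F

Derivation:
Contributions: B=30, C=17, D=13, E=30, F=30
Folded: A
Pot levels (distinct totals of non-folded players): 13, 17, 30
Layer 1-13: 13 each from B, C, D, E, F = 13*5 = 65 chips; eligible B, C, D, E, F
Layer 14-17: 4 each from B, C, E, F = 4*4 = 16 chips; eligible B, C, E, F
Layer 18-30: 13 each from B, E, F = 13*3 = 39 chips; eligible B, E, F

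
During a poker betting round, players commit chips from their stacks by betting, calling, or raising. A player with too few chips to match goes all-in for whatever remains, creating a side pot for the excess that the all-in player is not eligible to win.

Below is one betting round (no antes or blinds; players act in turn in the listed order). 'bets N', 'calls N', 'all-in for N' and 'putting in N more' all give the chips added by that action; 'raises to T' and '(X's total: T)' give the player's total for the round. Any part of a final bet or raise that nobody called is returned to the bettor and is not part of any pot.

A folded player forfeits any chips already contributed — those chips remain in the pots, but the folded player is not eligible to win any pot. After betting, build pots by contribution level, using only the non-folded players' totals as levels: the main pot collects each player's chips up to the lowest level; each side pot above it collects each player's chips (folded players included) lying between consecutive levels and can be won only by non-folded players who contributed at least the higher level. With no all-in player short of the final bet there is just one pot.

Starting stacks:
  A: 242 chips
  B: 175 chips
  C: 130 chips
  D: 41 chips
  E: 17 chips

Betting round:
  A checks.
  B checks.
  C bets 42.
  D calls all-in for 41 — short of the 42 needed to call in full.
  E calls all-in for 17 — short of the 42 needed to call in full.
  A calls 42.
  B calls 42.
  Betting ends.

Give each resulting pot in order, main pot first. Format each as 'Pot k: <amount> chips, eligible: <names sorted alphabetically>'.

Pot 1: 85 chips, eligible: A, B, C, D, E
Pot 2: 96 chips, eligible: A, B, C, D
Pot 3: 3 chips, eligible: A, B, C

Derivation:
Contributions: A=42, B=42, C=42, D=41, E=17
Pot levels (distinct totals of non-folded players): 17, 41, 42
Layer 1-17: 17 each from A, B, C, D, E = 17*5 = 85 chips; eligible A, B, C, D, E
Layer 18-41: 24 each from A, B, C, D = 24*4 = 96 chips; eligible A, B, C, D
Layer 42-42: 1 each from A, B, C = 1*3 = 3 chips; eligible A, B, C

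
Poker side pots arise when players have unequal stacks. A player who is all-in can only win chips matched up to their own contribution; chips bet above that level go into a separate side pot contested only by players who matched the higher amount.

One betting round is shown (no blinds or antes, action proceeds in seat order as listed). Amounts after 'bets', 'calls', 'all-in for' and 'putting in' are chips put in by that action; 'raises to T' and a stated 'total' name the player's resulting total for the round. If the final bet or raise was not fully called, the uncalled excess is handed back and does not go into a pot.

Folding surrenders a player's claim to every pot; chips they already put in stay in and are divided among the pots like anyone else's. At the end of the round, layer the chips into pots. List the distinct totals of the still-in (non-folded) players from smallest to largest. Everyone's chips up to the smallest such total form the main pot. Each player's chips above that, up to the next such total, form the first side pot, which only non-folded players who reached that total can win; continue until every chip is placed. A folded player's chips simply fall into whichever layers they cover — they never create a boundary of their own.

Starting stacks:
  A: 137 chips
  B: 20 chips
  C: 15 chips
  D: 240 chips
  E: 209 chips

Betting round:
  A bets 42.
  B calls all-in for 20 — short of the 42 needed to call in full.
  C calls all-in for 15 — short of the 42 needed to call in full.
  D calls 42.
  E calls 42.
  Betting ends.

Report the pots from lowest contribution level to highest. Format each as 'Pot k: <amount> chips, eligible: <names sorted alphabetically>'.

Contributions: A=42, B=20, C=15, D=42, E=42
Pot levels (distinct totals of non-folded players): 15, 20, 42
Layer 1-15: 15 each from A, B, C, D, E = 15*5 = 75 chips; eligible A, B, C, D, E
Layer 16-20: 5 each from A, B, D, E = 5*4 = 20 chips; eligible A, B, D, E
Layer 21-42: 22 each from A, D, E = 22*3 = 66 chips; eligible A, D, E

Pot 1: 75 chips, eligible: A, B, C, D, E
Pot 2: 20 chips, eligible: A, B, D, E
Pot 3: 66 chips, eligible: A, D, E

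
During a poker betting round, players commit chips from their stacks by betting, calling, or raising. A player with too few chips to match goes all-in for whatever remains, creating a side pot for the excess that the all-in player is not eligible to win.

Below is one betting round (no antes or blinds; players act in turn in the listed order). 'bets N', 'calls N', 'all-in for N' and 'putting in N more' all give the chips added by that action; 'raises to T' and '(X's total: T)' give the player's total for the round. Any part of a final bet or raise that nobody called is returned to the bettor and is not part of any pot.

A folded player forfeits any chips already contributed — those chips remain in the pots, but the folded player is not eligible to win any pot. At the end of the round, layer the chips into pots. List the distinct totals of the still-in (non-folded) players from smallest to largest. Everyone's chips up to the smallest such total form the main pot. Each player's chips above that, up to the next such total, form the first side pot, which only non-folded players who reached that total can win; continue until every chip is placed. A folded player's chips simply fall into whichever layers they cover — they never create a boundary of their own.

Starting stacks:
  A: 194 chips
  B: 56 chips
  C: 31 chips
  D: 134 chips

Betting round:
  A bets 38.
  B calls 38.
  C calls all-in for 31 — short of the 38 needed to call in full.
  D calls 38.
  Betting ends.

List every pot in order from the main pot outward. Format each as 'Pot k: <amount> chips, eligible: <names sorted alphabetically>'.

Pot 1: 124 chips, eligible: A, B, C, D
Pot 2: 21 chips, eligible: A, B, D

Derivation:
Contributions: A=38, B=38, C=31, D=38
Pot levels (distinct totals of non-folded players): 31, 38
Layer 1-31: 31 each from A, B, C, D = 31*4 = 124 chips; eligible A, B, C, D
Layer 32-38: 7 each from A, B, D = 7*3 = 21 chips; eligible A, B, D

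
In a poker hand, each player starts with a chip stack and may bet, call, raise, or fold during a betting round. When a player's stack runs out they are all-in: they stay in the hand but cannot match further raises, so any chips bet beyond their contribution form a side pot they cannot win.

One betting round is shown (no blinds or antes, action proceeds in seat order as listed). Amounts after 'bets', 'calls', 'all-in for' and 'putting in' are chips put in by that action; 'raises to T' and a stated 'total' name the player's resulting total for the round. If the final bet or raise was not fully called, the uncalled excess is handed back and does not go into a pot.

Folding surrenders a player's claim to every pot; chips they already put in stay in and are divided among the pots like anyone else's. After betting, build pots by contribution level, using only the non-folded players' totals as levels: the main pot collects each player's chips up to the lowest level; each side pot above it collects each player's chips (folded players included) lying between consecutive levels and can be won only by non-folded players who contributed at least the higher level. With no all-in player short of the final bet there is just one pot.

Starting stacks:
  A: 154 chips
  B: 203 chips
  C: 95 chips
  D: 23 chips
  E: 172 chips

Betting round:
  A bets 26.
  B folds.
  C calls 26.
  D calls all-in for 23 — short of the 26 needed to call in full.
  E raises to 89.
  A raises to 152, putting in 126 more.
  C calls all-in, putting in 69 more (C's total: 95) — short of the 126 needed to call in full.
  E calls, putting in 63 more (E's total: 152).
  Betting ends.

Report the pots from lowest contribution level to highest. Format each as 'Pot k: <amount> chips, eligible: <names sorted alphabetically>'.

Contributions: A=152, C=95, D=23, E=152
Folded: B
Pot levels (distinct totals of non-folded players): 23, 95, 152
Layer 1-23: 23 each from A, C, D, E = 23*4 = 92 chips; eligible A, C, D, E
Layer 24-95: 72 each from A, C, E = 72*3 = 216 chips; eligible A, C, E
Layer 96-152: 57 each from A, E = 57*2 = 114 chips; eligible A, E

Pot 1: 92 chips, eligible: A, C, D, E
Pot 2: 216 chips, eligible: A, C, E
Pot 3: 114 chips, eligible: A, E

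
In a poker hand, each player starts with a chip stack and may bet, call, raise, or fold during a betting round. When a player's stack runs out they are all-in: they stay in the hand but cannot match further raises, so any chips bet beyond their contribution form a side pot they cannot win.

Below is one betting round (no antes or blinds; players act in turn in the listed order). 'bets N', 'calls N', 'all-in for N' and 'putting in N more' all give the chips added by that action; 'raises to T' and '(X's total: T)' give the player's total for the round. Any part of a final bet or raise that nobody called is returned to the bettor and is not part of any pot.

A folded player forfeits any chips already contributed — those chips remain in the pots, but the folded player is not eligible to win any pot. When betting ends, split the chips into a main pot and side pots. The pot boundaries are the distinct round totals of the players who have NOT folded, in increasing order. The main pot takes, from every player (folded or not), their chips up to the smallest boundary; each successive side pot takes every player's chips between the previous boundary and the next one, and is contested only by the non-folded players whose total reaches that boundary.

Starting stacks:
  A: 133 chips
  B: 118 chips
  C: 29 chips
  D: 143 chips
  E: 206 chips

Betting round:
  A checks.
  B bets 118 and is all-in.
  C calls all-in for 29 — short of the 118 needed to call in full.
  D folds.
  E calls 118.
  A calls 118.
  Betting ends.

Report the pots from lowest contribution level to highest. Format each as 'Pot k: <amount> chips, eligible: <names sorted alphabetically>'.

Contributions: A=118, B=118, C=29, E=118
Folded: D
Pot levels (distinct totals of non-folded players): 29, 118
Layer 1-29: 29 each from A, B, C, E = 29*4 = 116 chips; eligible A, B, C, E
Layer 30-118: 89 each from A, B, E = 89*3 = 267 chips; eligible A, B, E

Pot 1: 116 chips, eligible: A, B, C, E
Pot 2: 267 chips, eligible: A, B, E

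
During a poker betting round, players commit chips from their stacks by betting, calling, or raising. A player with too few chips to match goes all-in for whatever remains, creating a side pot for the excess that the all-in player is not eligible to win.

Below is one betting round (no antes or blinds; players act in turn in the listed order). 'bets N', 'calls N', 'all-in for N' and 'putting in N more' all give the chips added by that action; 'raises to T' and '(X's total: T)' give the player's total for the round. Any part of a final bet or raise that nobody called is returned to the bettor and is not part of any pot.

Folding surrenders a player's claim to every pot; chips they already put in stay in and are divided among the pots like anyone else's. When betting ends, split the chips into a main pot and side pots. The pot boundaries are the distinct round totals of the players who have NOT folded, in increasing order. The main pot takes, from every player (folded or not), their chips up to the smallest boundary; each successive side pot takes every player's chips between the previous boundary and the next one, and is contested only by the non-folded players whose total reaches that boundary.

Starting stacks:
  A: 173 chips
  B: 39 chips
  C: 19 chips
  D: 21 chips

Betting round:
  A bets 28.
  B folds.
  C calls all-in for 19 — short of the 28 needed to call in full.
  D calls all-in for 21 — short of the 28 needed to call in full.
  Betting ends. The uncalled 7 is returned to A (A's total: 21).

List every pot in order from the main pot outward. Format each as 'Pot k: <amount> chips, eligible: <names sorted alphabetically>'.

Pot 1: 57 chips, eligible: A, C, D
Pot 2: 4 chips, eligible: A, D

Derivation:
Contributions (after 7 returned to A): A=21, C=19, D=21
Folded: B
Pot levels (distinct totals of non-folded players): 19, 21
Layer 1-19: 19 each from A, C, D = 19*3 = 57 chips; eligible A, C, D
Layer 20-21: 2 each from A, D = 2*2 = 4 chips; eligible A, D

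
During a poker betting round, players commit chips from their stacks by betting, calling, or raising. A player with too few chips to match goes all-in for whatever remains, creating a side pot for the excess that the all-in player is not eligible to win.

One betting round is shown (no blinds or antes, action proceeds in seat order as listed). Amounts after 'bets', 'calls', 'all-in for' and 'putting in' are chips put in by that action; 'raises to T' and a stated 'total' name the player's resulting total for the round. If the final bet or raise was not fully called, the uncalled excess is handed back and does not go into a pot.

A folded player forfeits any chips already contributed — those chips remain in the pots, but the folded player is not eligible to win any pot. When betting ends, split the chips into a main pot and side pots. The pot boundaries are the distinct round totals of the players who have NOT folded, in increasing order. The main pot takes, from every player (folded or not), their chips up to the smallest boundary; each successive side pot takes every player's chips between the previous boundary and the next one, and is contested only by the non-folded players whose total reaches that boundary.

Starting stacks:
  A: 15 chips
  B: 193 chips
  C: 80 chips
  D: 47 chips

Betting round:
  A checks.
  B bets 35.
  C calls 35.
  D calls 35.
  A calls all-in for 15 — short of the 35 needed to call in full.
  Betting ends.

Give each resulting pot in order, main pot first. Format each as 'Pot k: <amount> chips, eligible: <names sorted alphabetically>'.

Contributions: A=15, B=35, C=35, D=35
Pot levels (distinct totals of non-folded players): 15, 35
Layer 1-15: 15 each from A, B, C, D = 15*4 = 60 chips; eligible A, B, C, D
Layer 16-35: 20 each from B, C, D = 20*3 = 60 chips; eligible B, C, D

Pot 1: 60 chips, eligible: A, B, C, D
Pot 2: 60 chips, eligible: B, C, D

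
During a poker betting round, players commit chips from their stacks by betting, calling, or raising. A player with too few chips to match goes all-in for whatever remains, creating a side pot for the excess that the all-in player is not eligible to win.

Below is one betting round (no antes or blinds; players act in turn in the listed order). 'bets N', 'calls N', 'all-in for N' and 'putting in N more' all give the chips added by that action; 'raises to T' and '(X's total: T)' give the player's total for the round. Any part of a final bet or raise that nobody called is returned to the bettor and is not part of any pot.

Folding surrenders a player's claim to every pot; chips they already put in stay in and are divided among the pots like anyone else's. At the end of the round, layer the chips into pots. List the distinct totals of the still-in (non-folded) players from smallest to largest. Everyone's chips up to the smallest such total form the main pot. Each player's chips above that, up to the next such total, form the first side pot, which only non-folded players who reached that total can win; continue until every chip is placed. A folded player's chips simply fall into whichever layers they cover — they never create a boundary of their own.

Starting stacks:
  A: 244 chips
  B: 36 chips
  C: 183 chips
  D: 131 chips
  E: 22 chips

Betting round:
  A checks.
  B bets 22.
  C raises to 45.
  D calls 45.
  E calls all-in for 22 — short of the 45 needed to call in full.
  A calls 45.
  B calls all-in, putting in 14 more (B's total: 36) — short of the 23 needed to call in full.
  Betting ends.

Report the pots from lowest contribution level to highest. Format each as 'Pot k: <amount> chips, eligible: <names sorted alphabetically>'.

Contributions: A=45, B=36, C=45, D=45, E=22
Pot levels (distinct totals of non-folded players): 22, 36, 45
Layer 1-22: 22 each from A, B, C, D, E = 22*5 = 110 chips; eligible A, B, C, D, E
Layer 23-36: 14 each from A, B, C, D = 14*4 = 56 chips; eligible A, B, C, D
Layer 37-45: 9 each from A, C, D = 9*3 = 27 chips; eligible A, C, D

Pot 1: 110 chips, eligible: A, B, C, D, E
Pot 2: 56 chips, eligible: A, B, C, D
Pot 3: 27 chips, eligible: A, C, D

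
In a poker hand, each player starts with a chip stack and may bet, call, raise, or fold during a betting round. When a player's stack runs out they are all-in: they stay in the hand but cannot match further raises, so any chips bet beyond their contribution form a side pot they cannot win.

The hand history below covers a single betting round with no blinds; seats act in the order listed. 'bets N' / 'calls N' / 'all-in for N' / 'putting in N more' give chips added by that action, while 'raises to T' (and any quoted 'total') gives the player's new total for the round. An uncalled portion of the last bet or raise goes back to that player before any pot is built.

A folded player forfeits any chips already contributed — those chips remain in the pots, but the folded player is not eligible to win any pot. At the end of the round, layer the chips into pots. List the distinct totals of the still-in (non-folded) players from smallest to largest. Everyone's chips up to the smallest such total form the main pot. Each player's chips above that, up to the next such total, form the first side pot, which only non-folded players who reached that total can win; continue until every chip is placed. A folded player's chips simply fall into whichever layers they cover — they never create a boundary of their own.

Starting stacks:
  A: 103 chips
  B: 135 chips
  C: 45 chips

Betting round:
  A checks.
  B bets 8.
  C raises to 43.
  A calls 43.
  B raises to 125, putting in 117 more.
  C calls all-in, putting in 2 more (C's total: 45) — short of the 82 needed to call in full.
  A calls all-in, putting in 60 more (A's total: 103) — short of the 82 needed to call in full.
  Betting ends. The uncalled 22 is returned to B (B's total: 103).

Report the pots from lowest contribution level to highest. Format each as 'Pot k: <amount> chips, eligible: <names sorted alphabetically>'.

Contributions (after 22 returned to B): A=103, B=103, C=45
Pot levels (distinct totals of non-folded players): 45, 103
Layer 1-45: 45 each from A, B, C = 45*3 = 135 chips; eligible A, B, C
Layer 46-103: 58 each from A, B = 58*2 = 116 chips; eligible A, B

Pot 1: 135 chips, eligible: A, B, C
Pot 2: 116 chips, eligible: A, B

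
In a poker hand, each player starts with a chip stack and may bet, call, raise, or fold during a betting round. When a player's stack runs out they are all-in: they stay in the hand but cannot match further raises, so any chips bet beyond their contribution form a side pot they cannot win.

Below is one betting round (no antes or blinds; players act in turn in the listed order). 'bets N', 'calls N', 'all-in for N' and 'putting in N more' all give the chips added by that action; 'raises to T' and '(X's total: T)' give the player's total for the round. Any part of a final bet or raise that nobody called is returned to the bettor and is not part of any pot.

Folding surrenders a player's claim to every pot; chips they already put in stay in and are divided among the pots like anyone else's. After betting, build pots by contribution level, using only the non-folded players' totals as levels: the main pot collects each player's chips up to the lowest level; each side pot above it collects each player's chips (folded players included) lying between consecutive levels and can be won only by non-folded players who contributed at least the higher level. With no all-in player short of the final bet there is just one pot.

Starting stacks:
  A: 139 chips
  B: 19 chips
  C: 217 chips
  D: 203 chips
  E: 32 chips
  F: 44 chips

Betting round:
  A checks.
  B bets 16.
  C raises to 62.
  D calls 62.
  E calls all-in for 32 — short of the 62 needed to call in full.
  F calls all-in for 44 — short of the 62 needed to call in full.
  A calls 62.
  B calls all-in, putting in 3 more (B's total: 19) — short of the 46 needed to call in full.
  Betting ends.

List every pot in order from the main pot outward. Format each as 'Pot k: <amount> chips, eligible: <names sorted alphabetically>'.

Contributions: A=62, B=19, C=62, D=62, E=32, F=44
Pot levels (distinct totals of non-folded players): 19, 32, 44, 62
Layer 1-19: 19 each from A, B, C, D, E, F = 19*6 = 114 chips; eligible A, B, C, D, E, F
Layer 20-32: 13 each from A, C, D, E, F = 13*5 = 65 chips; eligible A, C, D, E, F
Layer 33-44: 12 each from A, C, D, F = 12*4 = 48 chips; eligible A, C, D, F
Layer 45-62: 18 each from A, C, D = 18*3 = 54 chips; eligible A, C, D

Pot 1: 114 chips, eligible: A, B, C, D, E, F
Pot 2: 65 chips, eligible: A, C, D, E, F
Pot 3: 48 chips, eligible: A, C, D, F
Pot 4: 54 chips, eligible: A, C, D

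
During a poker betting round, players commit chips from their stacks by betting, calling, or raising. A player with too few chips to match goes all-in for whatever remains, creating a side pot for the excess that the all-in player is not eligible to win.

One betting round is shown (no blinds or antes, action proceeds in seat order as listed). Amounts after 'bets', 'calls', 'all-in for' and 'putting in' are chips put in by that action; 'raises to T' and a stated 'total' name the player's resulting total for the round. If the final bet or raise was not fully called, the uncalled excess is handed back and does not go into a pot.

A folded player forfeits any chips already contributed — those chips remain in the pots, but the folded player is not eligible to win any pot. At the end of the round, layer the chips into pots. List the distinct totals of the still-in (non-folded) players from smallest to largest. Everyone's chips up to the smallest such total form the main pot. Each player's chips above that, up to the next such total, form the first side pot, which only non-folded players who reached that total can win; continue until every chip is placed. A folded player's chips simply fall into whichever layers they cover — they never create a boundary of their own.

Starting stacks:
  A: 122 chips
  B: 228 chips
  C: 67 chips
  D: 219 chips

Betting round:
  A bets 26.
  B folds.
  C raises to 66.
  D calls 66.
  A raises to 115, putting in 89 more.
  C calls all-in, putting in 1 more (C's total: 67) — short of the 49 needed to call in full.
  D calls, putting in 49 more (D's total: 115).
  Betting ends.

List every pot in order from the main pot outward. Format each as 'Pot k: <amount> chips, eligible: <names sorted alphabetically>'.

Contributions: A=115, C=67, D=115
Folded: B
Pot levels (distinct totals of non-folded players): 67, 115
Layer 1-67: 67 each from A, C, D = 67*3 = 201 chips; eligible A, C, D
Layer 68-115: 48 each from A, D = 48*2 = 96 chips; eligible A, D

Pot 1: 201 chips, eligible: A, C, D
Pot 2: 96 chips, eligible: A, D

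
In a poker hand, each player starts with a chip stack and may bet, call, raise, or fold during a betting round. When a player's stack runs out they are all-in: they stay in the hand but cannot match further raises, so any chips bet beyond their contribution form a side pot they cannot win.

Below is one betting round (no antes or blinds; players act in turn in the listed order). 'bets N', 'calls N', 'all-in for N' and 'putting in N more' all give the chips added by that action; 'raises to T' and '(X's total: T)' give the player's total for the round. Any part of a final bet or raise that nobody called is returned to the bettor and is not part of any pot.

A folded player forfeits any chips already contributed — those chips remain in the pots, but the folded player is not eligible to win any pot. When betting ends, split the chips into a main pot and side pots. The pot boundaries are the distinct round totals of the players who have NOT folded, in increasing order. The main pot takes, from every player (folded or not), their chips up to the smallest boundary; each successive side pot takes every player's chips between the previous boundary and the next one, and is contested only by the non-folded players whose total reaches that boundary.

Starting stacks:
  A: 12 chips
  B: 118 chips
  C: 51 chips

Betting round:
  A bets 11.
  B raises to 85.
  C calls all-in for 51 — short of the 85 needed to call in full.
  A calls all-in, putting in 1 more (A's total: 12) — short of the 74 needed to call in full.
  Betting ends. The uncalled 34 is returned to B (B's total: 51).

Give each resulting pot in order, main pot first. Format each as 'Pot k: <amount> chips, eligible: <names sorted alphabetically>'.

Contributions (after 34 returned to B): A=12, B=51, C=51
Pot levels (distinct totals of non-folded players): 12, 51
Layer 1-12: 12 each from A, B, C = 12*3 = 36 chips; eligible A, B, C
Layer 13-51: 39 each from B, C = 39*2 = 78 chips; eligible B, C

Pot 1: 36 chips, eligible: A, B, C
Pot 2: 78 chips, eligible: B, C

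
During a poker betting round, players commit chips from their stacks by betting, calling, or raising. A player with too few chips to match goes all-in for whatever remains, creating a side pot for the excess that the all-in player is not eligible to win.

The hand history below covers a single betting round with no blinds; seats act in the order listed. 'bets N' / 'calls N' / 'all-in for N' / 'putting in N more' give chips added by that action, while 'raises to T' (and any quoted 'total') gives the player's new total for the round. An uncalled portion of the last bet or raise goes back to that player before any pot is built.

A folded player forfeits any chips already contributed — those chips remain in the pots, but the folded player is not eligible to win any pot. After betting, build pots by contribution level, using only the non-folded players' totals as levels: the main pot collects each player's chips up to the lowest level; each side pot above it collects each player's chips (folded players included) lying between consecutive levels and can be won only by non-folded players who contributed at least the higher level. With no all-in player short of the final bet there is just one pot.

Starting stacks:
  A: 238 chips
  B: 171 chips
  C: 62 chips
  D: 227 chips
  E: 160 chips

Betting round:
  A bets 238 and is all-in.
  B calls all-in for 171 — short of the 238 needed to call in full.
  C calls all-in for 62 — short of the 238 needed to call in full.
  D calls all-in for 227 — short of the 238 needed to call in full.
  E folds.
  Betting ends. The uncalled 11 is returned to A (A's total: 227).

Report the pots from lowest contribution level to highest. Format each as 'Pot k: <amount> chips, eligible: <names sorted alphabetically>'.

Pot 1: 248 chips, eligible: A, B, C, D
Pot 2: 327 chips, eligible: A, B, D
Pot 3: 112 chips, eligible: A, D

Derivation:
Contributions (after 11 returned to A): A=227, B=171, C=62, D=227
Folded: E
Pot levels (distinct totals of non-folded players): 62, 171, 227
Layer 1-62: 62 each from A, B, C, D = 62*4 = 248 chips; eligible A, B, C, D
Layer 63-171: 109 each from A, B, D = 109*3 = 327 chips; eligible A, B, D
Layer 172-227: 56 each from A, D = 56*2 = 112 chips; eligible A, D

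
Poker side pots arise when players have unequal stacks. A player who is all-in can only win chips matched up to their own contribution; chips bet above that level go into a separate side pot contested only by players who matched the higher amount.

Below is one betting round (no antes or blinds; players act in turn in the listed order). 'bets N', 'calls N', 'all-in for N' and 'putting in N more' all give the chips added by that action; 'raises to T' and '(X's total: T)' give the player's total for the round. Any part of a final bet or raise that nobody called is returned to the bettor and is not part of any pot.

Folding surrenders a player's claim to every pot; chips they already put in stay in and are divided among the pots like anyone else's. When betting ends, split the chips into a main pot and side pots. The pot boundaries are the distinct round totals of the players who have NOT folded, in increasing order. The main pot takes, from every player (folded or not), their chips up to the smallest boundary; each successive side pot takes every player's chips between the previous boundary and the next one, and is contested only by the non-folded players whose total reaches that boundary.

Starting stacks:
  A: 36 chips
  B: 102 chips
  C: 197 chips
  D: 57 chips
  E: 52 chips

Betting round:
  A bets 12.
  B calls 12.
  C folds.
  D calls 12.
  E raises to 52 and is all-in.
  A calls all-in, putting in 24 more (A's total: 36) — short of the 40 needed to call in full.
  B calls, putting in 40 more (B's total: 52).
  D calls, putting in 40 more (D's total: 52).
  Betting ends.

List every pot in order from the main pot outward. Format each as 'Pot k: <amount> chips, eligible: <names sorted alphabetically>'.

Contributions: A=36, B=52, D=52, E=52
Folded: C
Pot levels (distinct totals of non-folded players): 36, 52
Layer 1-36: 36 each from A, B, D, E = 36*4 = 144 chips; eligible A, B, D, E
Layer 37-52: 16 each from B, D, E = 16*3 = 48 chips; eligible B, D, E

Pot 1: 144 chips, eligible: A, B, D, E
Pot 2: 48 chips, eligible: B, D, E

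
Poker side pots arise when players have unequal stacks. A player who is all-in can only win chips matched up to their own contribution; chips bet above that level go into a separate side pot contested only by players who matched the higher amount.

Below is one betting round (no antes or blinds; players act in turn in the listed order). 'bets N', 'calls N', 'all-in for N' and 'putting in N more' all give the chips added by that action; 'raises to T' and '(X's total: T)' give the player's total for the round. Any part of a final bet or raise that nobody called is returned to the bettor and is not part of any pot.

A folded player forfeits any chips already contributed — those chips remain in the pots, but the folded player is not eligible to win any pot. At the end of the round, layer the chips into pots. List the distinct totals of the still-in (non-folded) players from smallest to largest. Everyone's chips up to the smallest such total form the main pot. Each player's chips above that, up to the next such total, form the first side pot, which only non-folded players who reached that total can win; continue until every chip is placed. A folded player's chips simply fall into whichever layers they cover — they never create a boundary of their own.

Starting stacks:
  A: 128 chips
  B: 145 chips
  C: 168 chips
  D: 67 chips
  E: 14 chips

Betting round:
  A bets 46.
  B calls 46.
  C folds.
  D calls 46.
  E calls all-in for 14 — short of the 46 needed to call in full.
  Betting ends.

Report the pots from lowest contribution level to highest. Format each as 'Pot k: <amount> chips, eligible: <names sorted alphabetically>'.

Contributions: A=46, B=46, D=46, E=14
Folded: C
Pot levels (distinct totals of non-folded players): 14, 46
Layer 1-14: 14 each from A, B, D, E = 14*4 = 56 chips; eligible A, B, D, E
Layer 15-46: 32 each from A, B, D = 32*3 = 96 chips; eligible A, B, D

Pot 1: 56 chips, eligible: A, B, D, E
Pot 2: 96 chips, eligible: A, B, D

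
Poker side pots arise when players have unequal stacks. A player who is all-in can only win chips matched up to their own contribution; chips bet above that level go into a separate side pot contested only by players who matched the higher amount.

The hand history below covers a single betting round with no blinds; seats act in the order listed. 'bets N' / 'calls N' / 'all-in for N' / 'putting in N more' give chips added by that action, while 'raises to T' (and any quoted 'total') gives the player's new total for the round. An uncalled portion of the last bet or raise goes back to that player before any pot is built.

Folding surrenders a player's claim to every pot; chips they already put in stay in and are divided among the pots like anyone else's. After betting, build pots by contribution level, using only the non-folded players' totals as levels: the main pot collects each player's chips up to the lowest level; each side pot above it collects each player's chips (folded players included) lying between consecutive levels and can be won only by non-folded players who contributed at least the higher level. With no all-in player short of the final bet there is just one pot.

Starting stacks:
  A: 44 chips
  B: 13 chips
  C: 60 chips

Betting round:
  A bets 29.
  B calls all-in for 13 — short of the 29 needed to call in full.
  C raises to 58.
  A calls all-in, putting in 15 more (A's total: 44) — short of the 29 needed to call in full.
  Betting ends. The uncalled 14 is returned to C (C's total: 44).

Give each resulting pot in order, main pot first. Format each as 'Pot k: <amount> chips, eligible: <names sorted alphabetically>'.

Contributions (after 14 returned to C): A=44, B=13, C=44
Pot levels (distinct totals of non-folded players): 13, 44
Layer 1-13: 13 each from A, B, C = 13*3 = 39 chips; eligible A, B, C
Layer 14-44: 31 each from A, C = 31*2 = 62 chips; eligible A, C

Pot 1: 39 chips, eligible: A, B, C
Pot 2: 62 chips, eligible: A, C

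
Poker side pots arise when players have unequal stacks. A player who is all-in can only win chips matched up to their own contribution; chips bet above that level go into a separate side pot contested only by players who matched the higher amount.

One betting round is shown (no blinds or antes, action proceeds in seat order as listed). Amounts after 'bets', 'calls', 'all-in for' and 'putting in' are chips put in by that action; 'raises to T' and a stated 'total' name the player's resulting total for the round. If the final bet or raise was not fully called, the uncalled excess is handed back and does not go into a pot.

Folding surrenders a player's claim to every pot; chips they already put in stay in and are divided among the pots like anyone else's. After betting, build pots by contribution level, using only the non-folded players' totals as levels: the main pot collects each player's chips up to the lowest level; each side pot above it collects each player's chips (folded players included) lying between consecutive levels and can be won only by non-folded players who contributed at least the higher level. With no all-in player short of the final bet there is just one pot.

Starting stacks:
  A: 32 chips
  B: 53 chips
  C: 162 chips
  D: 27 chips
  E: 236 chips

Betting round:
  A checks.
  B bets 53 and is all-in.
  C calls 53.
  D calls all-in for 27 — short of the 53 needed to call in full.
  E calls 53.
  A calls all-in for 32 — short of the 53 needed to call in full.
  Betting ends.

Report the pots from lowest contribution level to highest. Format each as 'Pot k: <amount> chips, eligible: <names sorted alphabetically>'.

Contributions: A=32, B=53, C=53, D=27, E=53
Pot levels (distinct totals of non-folded players): 27, 32, 53
Layer 1-27: 27 each from A, B, C, D, E = 27*5 = 135 chips; eligible A, B, C, D, E
Layer 28-32: 5 each from A, B, C, E = 5*4 = 20 chips; eligible A, B, C, E
Layer 33-53: 21 each from B, C, E = 21*3 = 63 chips; eligible B, C, E

Pot 1: 135 chips, eligible: A, B, C, D, E
Pot 2: 20 chips, eligible: A, B, C, E
Pot 3: 63 chips, eligible: B, C, E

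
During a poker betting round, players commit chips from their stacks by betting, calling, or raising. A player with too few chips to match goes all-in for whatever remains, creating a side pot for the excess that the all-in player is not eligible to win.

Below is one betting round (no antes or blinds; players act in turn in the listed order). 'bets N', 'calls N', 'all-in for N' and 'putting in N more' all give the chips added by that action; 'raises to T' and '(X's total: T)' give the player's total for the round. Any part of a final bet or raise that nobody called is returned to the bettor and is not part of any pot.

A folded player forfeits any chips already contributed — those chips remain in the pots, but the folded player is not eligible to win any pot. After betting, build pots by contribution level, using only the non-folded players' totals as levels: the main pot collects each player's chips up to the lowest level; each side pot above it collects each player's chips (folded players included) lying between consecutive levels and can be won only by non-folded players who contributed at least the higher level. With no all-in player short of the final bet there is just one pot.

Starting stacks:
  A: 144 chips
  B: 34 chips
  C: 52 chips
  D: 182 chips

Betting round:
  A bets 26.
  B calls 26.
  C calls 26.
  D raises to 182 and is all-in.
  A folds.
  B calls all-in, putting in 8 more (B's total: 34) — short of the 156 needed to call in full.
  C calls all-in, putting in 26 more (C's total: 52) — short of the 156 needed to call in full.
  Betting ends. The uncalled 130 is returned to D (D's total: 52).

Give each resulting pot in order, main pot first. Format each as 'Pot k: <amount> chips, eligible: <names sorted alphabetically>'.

Contributions (after 130 returned to D): A=26, B=34, C=52, D=52
Folded: A
Pot levels (distinct totals of non-folded players): 34, 52
Layer 1-34: A 26 + B 34 + C 34 + D 34 = 128 chips; eligible B, C, D
Layer 35-52: 18 each from C, D = 18*2 = 36 chips; eligible C, D

Pot 1: 128 chips, eligible: B, C, D
Pot 2: 36 chips, eligible: C, D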